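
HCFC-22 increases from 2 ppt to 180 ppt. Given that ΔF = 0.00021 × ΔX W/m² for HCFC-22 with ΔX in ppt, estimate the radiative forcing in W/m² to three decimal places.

ΔF = 0.037 W/m²

HCFC-22: ΔF = 0.00021 × (180 − 2) = 0.00021 × 178 = 0.0374 W/m².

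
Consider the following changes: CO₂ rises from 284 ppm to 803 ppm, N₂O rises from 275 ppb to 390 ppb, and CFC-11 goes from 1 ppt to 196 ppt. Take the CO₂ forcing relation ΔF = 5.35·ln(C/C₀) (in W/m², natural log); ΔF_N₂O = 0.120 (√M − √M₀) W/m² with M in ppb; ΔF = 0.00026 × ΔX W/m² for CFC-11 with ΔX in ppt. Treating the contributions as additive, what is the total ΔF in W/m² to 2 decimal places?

CO₂: 5.35 × ln(803/284) = 5.35 × ln(2.82746) = 5.35 × 1.03938 = 5.5607 W/m².
N₂O: 0.120 × (√390 − √275) = 0.120 × (19.7484 − 16.5831) = 0.120 × 3.1653 = 0.3798 W/m².
CFC-11: ΔF = 0.00026 × (196 − 1) = 0.00026 × 195 = 0.0507 W/m².
Total ΔF = 5.5607 + 0.3798 + 0.0507 = 5.9912 W/m².

ΔF = 5.99 W/m²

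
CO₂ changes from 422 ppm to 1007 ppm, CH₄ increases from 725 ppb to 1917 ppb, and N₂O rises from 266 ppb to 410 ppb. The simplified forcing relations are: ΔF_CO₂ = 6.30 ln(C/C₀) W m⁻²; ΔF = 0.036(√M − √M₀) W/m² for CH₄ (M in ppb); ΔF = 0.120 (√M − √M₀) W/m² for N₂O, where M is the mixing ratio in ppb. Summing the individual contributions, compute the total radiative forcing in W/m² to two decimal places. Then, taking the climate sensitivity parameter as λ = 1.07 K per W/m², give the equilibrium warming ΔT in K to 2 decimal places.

ΔF = 6.56 W/m²; ΔT = 7.02 K

CO₂: 6.30 × ln(1007/422) = 6.30 × ln(2.38626) = 6.30 × 0.86973 = 5.4793 W/m².
CH₄: 0.036 × (√1917 − √725) = 0.036 × (43.7836 − 26.9258) = 0.036 × 16.8578 = 0.6069 W/m².
N₂O: 0.120 × (√410 − √266) = 0.120 × (20.2485 − 16.3095) = 0.120 × 3.9390 = 0.4727 W/m².
Total ΔF = 5.4793 + 0.6069 + 0.4727 = 6.5589 W/m².
ΔT = λ ΔF = 1.07 × 6.56 = 7.0192 K.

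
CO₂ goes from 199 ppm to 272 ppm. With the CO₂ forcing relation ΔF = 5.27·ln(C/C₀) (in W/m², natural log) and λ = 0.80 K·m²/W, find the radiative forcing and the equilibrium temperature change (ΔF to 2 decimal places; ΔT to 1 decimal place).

ΔF = 1.65 W/m²; ΔT = 1.3 K

CO₂: 5.27 × ln(272/199) = 5.27 × ln(1.36683) = 5.27 × 0.31249 = 1.6468 W/m².
ΔT = λ ΔF = 0.80 × 1.65 = 1.3200 K.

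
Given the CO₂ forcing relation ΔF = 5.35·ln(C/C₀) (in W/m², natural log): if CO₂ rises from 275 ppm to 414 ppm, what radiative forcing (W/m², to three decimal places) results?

CO₂: 5.35 × ln(414/275) = 5.35 × ln(1.50545) = 5.35 × 0.40909 = 2.1886 W/m².

ΔF = 2.189 W/m²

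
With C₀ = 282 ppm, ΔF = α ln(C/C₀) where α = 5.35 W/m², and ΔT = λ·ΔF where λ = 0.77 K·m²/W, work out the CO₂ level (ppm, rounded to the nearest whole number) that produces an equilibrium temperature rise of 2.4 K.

Required forcing: ΔF = ΔT/λ = 2.4/0.77 = 3.1169 W/m².
Then ln(C/282) = ΔF/5.35 = 3.1169/5.35 = 0.58260.
So C = 282 × e^0.58260 = 282 × 1.79069 = 504.97 ppm.

C ≈ 505 ppm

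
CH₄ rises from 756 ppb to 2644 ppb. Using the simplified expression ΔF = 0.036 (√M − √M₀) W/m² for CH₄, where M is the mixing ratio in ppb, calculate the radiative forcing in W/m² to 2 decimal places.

CH₄: 0.036 × (√2644 − √756) = 0.036 × (51.4198 − 27.4955) = 0.036 × 23.9243 = 0.8613 W/m².

ΔF = 0.86 W/m²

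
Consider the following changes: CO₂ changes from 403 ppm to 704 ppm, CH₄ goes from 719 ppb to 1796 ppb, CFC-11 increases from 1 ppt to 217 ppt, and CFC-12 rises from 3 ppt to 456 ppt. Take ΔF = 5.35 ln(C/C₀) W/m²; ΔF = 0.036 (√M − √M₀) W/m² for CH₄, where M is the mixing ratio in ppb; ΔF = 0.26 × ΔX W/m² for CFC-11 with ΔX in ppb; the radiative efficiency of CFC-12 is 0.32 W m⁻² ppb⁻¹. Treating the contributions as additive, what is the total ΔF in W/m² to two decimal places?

CO₂: 5.35 × ln(704/403) = 5.35 × ln(1.74690) = 5.35 × 0.55784 = 2.9844 W/m².
CH₄: 0.036 × (√1796 − √719) = 0.036 × (42.3792 − 26.8142) = 0.036 × 15.5650 = 0.5603 W/m².
CFC-11: Δ = 217 − 1 = 216 ppt = 0.216 ppb; ΔF = 0.26 × 0.216 = 0.0562 W/m².
CFC-12: Δ = 456 − 3 = 453 ppt = 0.453 ppb; ΔF = 0.32 × 0.453 = 0.1450 W/m².
Total ΔF = 2.9844 + 0.5603 + 0.0562 + 0.1450 = 3.7459 W/m².

ΔF = 3.75 W/m²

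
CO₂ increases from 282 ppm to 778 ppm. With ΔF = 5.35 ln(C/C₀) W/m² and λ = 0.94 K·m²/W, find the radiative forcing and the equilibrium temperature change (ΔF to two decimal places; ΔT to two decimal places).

CO₂: 5.35 × ln(778/282) = 5.35 × ln(2.75887) = 5.35 × 1.01482 = 5.4293 W/m².
ΔT = λ ΔF = 0.94 × 5.43 = 5.1042 K.

ΔF = 5.43 W/m²; ΔT = 5.10 K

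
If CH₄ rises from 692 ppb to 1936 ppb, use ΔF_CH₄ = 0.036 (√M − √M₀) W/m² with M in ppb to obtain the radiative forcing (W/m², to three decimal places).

CH₄: 0.036 × (√1936 − √692) = 0.036 × (44.0000 − 26.3059) = 0.036 × 17.6941 = 0.6370 W/m².

ΔF = 0.637 W/m²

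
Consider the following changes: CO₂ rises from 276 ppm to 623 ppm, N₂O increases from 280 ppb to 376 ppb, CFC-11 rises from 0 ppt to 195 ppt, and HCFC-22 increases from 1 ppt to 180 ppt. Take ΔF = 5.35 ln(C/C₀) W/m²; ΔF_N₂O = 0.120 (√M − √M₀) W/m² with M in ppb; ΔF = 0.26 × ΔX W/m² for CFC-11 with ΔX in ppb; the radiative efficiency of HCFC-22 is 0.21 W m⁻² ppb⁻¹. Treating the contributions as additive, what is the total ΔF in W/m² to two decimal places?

CO₂: 5.35 × ln(623/276) = 5.35 × ln(2.25725) = 5.35 × 0.81415 = 4.3557 W/m².
N₂O: 0.120 × (√376 − √280) = 0.120 × (19.3907 − 16.7332) = 0.120 × 2.6575 = 0.3189 W/m².
CFC-11: Δ = 195 − 0 = 195 ppt = 0.195 ppb; ΔF = 0.26 × 0.195 = 0.0507 W/m².
HCFC-22: Δ = 180 − 1 = 179 ppt = 0.179 ppb; ΔF = 0.21 × 0.179 = 0.0376 W/m².
Total ΔF = 4.3557 + 0.3189 + 0.0507 + 0.0376 = 4.7629 W/m².

ΔF = 4.76 W/m²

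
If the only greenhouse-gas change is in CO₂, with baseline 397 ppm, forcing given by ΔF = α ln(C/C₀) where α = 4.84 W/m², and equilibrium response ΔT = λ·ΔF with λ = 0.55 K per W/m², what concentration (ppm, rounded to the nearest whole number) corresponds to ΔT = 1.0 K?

C ≈ 578 ppm

Required forcing: ΔF = ΔT/λ = 1.0/0.55 = 1.8182 W/m².
Then ln(C/397) = ΔF/4.84 = 1.8182/4.84 = 0.37566.
So C = 397 × e^0.37566 = 397 × 1.45595 = 578.01 ppm.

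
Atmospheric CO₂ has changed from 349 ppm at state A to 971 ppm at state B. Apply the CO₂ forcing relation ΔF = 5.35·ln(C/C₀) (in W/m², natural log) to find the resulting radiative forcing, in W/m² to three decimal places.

CO₂ absorption bands are partially saturated, so forcing scales with the logarithm of the concentration ratio.
CO₂: 5.35 × ln(971/349) = 5.35 × ln(2.78223) = 5.35 × 1.02325 = 5.4744 W/m².

ΔF = 5.474 W/m²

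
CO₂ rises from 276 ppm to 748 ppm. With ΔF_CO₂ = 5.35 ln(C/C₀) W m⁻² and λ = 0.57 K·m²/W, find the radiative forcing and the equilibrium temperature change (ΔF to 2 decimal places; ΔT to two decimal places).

ΔF = 5.33 W/m²; ΔT = 3.04 K

CO₂: 5.35 × ln(748/276) = 5.35 × ln(2.71014) = 5.35 × 0.99700 = 5.3340 W/m².
ΔT = λ ΔF = 0.57 × 5.33 = 3.0381 K.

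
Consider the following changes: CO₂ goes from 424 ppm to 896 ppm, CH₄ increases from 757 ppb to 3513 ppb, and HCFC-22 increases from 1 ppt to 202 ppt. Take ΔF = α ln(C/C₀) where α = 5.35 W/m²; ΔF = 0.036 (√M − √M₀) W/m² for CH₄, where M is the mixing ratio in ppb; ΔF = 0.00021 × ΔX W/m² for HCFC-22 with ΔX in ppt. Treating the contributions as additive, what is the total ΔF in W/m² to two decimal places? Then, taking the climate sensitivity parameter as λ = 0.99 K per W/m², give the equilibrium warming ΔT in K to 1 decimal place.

CO₂: 5.35 × ln(896/424) = 5.35 × ln(2.11321) = 5.35 × 0.74821 = 4.0029 W/m².
CH₄: 0.036 × (√3513 − √757) = 0.036 × (59.2706 − 27.5136) = 0.036 × 31.7570 = 1.1433 W/m².
HCFC-22: ΔF = 0.00021 × (202 − 1) = 0.00021 × 201 = 0.0422 W/m².
Total ΔF = 4.0029 + 1.1433 + 0.0422 = 5.1884 W/m².
ΔT = λ ΔF = 0.99 × 5.19 = 5.1381 K.

ΔF = 5.19 W/m²; ΔT = 5.1 K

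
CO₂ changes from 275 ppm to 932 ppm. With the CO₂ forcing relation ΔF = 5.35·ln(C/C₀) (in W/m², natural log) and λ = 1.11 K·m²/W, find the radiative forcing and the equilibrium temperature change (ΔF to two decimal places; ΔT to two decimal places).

CO₂: 5.35 × ln(932/275) = 5.35 × ln(3.38909) = 5.35 × 1.22056 = 6.5300 W/m².
ΔT = λ ΔF = 1.11 × 6.53 = 7.2483 K.

ΔF = 6.53 W/m²; ΔT = 7.25 K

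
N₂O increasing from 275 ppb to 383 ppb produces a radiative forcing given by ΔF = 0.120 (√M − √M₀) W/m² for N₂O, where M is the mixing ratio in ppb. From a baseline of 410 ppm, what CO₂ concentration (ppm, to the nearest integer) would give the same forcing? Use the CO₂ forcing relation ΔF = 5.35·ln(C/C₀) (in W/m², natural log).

N₂O forcing: 0.120 × (√383 − √275) = 0.120 × (19.5704 − 16.5831) = 0.120 × 2.9873 = 0.35848 W/m².
Set 5.35 ln(C/410) = 0.35848: ln(C/410) = 0.35848/5.35 = 0.06701, so C = 410 × e^0.06701 = 410 × 1.06931 = 438.42 ppm.

C ≈ 438 ppm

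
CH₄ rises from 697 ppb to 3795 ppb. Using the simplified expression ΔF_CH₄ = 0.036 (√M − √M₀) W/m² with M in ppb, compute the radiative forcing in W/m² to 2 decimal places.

ΔF = 1.27 W/m²

CH₄: 0.036 × (√3795 − √697) = 0.036 × (61.6036 − 26.4008) = 0.036 × 35.2028 = 1.2673 W/m².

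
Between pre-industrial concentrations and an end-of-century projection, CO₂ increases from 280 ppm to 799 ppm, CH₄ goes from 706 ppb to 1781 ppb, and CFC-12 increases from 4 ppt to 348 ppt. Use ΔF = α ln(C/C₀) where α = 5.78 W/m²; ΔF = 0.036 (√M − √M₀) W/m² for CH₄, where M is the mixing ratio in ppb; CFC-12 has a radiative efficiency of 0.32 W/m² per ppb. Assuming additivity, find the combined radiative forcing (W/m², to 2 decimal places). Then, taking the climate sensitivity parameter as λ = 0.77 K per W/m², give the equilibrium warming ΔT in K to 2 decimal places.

ΔF = 6.73 W/m²; ΔT = 5.18 K

CO₂: 5.78 × ln(799/280) = 5.78 × ln(2.85357) = 5.78 × 1.04857 = 6.0607 W/m².
CH₄: 0.036 × (√1781 − √706) = 0.036 × (42.2019 − 26.5707) = 0.036 × 15.6312 = 0.5627 W/m².
CFC-12: Δ = 348 − 4 = 344 ppt = 0.344 ppb; ΔF = 0.32 × 0.344 = 0.1101 W/m².
Total ΔF = 6.0607 + 0.5627 + 0.1101 = 6.7335 W/m².
ΔT = λ ΔF = 0.77 × 6.73 = 5.1821 K.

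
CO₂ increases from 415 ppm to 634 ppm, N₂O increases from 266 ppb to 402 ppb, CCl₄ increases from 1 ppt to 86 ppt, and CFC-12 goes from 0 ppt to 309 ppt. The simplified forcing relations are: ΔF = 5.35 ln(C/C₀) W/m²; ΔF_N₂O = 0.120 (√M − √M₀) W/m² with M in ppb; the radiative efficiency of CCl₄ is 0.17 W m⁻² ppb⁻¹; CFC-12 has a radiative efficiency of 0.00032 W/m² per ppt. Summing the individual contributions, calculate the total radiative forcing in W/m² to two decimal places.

ΔF = 2.83 W/m²

CO₂: 5.35 × ln(634/415) = 5.35 × ln(1.52771) = 5.35 × 0.42377 = 2.2672 W/m².
N₂O: 0.120 × (√402 − √266) = 0.120 × (20.0499 − 16.3095) = 0.120 × 3.7404 = 0.4488 W/m².
CCl₄: Δ = 86 − 1 = 85 ppt = 0.085 ppb; ΔF = 0.17 × 0.085 = 0.0145 W/m².
CFC-12: ΔF = 0.00032 × (309 − 0) = 0.00032 × 309 = 0.0989 W/m².
Total ΔF = 2.2672 + 0.4488 + 0.0145 + 0.0989 = 2.8294 W/m².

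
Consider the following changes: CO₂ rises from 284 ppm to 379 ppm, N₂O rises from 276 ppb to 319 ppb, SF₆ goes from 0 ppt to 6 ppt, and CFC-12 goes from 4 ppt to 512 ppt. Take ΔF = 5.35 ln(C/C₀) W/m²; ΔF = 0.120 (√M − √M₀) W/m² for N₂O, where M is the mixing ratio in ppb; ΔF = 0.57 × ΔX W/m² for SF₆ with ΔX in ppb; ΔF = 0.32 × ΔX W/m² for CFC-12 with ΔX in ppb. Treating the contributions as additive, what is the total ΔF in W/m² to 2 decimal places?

CO₂: 5.35 × ln(379/284) = 5.35 × ln(1.33451) = 5.35 × 0.28856 = 1.5438 W/m².
N₂O: 0.120 × (√319 − √276) = 0.120 × (17.8606 − 16.6132) = 0.120 × 1.2474 = 0.1497 W/m².
SF₆: Δ = 6 − 0 = 6 ppt = 0.006 ppb; ΔF = 0.57 × 0.006 = 0.0034 W/m².
CFC-12: Δ = 512 − 4 = 508 ppt = 0.508 ppb; ΔF = 0.32 × 0.508 = 0.1626 W/m².
Total ΔF = 1.5438 + 0.1497 + 0.0034 + 0.1626 = 1.8595 W/m².

ΔF = 1.86 W/m²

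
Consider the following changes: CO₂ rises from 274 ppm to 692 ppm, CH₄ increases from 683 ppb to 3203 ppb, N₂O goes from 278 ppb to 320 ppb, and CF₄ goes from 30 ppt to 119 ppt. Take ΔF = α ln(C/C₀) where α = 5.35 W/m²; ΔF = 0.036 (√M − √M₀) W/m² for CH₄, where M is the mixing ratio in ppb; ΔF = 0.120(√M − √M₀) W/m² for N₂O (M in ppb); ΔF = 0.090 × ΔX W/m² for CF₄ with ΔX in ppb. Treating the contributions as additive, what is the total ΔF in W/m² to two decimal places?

ΔF = 6.21 W/m²

CO₂: 5.35 × ln(692/274) = 5.35 × ln(2.52555) = 5.35 × 0.92646 = 4.9566 W/m².
CH₄: 0.036 × (√3203 − √683) = 0.036 × (56.5951 − 26.1343) = 0.036 × 30.4608 = 1.0966 W/m².
N₂O: 0.120 × (√320 − √278) = 0.120 × (17.8885 − 16.6733) = 0.120 × 1.2152 = 0.1458 W/m².
CF₄: Δ = 119 − 30 = 89 ppt = 0.089 ppb; ΔF = 0.090 × 0.089 = 0.0080 W/m².
Total ΔF = 4.9566 + 1.0966 + 0.1458 + 0.0080 = 6.2070 W/m².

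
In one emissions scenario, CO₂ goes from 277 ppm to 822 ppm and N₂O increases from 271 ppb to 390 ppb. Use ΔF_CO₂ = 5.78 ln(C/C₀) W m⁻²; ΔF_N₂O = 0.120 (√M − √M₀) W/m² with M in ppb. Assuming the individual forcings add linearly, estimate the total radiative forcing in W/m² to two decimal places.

CO₂: 5.78 × ln(822/277) = 5.78 × ln(2.96751) = 5.78 × 1.08772 = 6.2870 W/m².
N₂O: 0.120 × (√390 − √271) = 0.120 × (19.7484 − 16.4621) = 0.120 × 3.2863 = 0.3944 W/m².
Total ΔF = 6.2870 + 0.3944 = 6.6814 W/m².

ΔF = 6.68 W/m²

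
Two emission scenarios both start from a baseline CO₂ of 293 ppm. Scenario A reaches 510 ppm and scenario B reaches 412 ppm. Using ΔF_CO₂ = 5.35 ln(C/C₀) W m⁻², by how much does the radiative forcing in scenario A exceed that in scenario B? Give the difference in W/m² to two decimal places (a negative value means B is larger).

ΔF_A − ΔF_B = 1.14 W/m²

ΔF_A = 5.35 ln(510/293) = 5.35 × 0.55424 = 2.9652 W/m².
ΔF_B = 5.35 ln(412/293) = 5.35 × 0.34085 = 1.8235 W/m².
Difference: 2.9652 − 1.8235 = 1.1417 W/m².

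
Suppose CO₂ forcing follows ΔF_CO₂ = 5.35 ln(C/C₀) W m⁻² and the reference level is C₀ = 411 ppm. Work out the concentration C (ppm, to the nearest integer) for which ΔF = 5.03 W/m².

C ≈ 1052 ppm

Set 5.35 ln(C/411) = 5.03, so ln(C/411) = 5.03/5.35 = 0.94019.
Then C/411 = e^0.94019 = 2.56047, giving C = 411 × 2.56047 = 1052.35 ppm.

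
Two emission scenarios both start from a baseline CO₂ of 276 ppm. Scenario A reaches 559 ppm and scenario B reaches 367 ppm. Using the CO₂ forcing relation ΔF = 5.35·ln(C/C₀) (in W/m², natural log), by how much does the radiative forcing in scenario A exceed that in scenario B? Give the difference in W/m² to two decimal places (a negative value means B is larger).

ΔF_A − ΔF_B = 2.25 W/m²

ΔF_A = 5.35 ln(559/276) = 5.35 × 0.70575 = 3.7758 W/m².
ΔF_B = 5.35 ln(367/276) = 5.35 × 0.28496 = 1.5245 W/m².
Difference: 3.7758 − 1.5245 = 2.2513 W/m².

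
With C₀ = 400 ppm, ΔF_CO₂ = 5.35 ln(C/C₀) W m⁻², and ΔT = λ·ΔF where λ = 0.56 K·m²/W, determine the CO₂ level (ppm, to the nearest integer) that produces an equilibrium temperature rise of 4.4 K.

C ≈ 1737 ppm

Required forcing: ΔF = ΔT/λ = 4.4/0.56 = 7.8571 W/m².
Then ln(C/400) = ΔF/5.35 = 7.8571/5.35 = 1.46862.
So C = 400 × e^1.46862 = 400 × 4.34324 = 1737.30 ppm.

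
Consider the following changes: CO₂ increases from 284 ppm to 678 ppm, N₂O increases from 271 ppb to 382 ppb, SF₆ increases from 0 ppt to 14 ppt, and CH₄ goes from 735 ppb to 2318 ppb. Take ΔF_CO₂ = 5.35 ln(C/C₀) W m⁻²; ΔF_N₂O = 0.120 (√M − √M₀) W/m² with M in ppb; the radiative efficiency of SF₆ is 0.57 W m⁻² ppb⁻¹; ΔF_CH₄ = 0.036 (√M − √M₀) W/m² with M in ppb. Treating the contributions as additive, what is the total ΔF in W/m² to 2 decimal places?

CO₂: 5.35 × ln(678/284) = 5.35 × ln(2.38732) = 5.35 × 0.87017 = 4.6554 W/m².
N₂O: 0.120 × (√382 − √271) = 0.120 × (19.5448 − 16.4621) = 0.120 × 3.0827 = 0.3699 W/m².
SF₆: Δ = 14 − 0 = 14 ppt = 0.014 ppb; ΔF = 0.57 × 0.014 = 0.0080 W/m².
CH₄: 0.036 × (√2318 − √735) = 0.036 × (48.1456 − 27.1109) = 0.036 × 21.0347 = 0.7572 W/m².
Total ΔF = 4.6554 + 0.3699 + 0.0080 + 0.7572 = 5.7905 W/m².

ΔF = 5.79 W/m²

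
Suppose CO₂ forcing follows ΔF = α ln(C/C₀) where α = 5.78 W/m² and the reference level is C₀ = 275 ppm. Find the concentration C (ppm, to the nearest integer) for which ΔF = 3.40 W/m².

Set 5.78 ln(C/275) = 3.40, so ln(C/275) = 3.40/5.78 = 0.58824.
Then C/275 = e^0.58824 = 1.80082, giving C = 275 × 1.80082 = 495.23 ppm.

C ≈ 495 ppm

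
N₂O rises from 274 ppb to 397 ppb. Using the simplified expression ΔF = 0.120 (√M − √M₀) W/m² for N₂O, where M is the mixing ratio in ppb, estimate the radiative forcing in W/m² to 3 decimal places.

N₂O: 0.120 × (√397 − √274) = 0.120 × (19.9249 − 16.5529) = 0.120 × 3.3720 = 0.4046 W/m².

ΔF = 0.405 W/m²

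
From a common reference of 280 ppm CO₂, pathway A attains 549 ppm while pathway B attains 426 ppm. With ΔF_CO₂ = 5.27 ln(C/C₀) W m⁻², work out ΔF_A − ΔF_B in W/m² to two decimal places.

ΔF_A − ΔF_B = 1.34 W/m²

ΔF_A = 5.27 ln(549/280) = 5.27 × 0.67331 = 3.5483 W/m².
ΔF_B = 5.27 ln(426/280) = 5.27 × 0.41965 = 2.2116 W/m².
Difference: 3.5483 − 2.2116 = 1.3367 W/m².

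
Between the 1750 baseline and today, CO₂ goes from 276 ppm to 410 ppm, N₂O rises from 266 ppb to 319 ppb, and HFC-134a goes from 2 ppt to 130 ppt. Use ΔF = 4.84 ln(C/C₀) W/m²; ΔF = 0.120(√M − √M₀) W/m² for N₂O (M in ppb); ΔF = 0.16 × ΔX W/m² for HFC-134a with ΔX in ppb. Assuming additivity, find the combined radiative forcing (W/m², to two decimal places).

ΔF = 2.12 W/m²

CO₂: 4.84 × ln(410/276) = 4.84 × ln(1.48551) = 4.84 × 0.39576 = 1.9155 W/m².
N₂O: 0.120 × (√319 − √266) = 0.120 × (17.8606 − 16.3095) = 0.120 × 1.5511 = 0.1861 W/m².
HFC-134a: Δ = 130 − 2 = 128 ppt = 0.128 ppb; ΔF = 0.16 × 0.128 = 0.0205 W/m².
Total ΔF = 1.9155 + 0.1861 + 0.0205 = 2.1221 W/m².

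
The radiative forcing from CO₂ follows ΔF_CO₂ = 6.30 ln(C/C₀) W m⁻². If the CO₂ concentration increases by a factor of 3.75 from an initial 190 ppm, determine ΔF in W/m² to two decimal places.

ΔF = 6.30 × ln(3.75) = 6.30 × 1.32176 = 8.3271 W/m².

ΔF = 8.33 W/m²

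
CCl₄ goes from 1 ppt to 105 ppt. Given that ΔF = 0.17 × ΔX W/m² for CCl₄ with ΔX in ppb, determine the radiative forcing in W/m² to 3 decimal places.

ΔF = 0.018 W/m²

CCl₄: Δ = 105 − 1 = 104 ppt = 0.104 ppb; ΔF = 0.17 × 0.104 = 0.0177 W/m².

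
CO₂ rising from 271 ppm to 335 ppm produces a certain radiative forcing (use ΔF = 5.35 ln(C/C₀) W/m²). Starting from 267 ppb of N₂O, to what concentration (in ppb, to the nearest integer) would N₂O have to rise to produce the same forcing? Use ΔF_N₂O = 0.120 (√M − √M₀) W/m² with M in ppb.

CO₂ forcing: 5.35 × ln(335/271) = 5.35 × 0.212012 = 1.13426 W/m².
Set 0.120(√M − √267) = 1.13426: √M = 1.13426/0.120 + √267 = 9.4522 + 16.3401 = 25.7923.
M = (25.7923)² = 665.24 ppb.

M ≈ 665 ppb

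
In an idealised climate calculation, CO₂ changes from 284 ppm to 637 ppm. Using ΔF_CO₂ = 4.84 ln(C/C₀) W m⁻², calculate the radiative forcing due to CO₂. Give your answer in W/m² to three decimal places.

CO₂ absorption bands are partially saturated, so forcing scales with the logarithm of the concentration ratio.
CO₂: 4.84 × ln(637/284) = 4.84 × ln(2.24296) = 4.84 × 0.80780 = 3.9098 W/m².

ΔF = 3.910 W/m²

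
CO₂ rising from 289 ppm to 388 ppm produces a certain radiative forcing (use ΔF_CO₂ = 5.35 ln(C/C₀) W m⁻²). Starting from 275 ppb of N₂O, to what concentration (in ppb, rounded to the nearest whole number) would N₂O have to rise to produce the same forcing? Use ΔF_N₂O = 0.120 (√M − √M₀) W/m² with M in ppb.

CO₂ forcing: 5.35 × ln(388/289) = 5.35 × 0.294579 = 1.57600 W/m².
Set 0.120(√M − √275) = 1.57600: √M = 1.57600/0.120 + √275 = 13.1333 + 16.5831 = 29.7164.
M = (29.7164)² = 883.06 ppb.

M ≈ 883 ppb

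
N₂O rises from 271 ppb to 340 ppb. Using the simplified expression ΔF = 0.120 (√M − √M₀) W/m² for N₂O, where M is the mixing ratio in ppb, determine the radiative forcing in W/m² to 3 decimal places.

ΔF = 0.237 W/m²

N₂O: 0.120 × (√340 − √271) = 0.120 × (18.4391 − 16.4621) = 0.120 × 1.9770 = 0.2372 W/m².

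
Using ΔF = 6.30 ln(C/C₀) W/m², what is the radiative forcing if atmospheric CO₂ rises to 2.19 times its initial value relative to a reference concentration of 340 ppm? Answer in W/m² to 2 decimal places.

ΔF = 4.94 W/m²

ΔF = 6.30 × ln(2.19) = 6.30 × 0.78390 = 4.9386 W/m².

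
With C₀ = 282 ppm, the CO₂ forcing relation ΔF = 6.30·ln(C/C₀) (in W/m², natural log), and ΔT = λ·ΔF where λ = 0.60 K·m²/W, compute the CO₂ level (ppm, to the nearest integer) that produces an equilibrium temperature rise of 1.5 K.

Required forcing: ΔF = ΔT/λ = 1.5/0.60 = 2.5000 W/m².
Then ln(C/282) = ΔF/6.30 = 2.5000/6.30 = 0.39683.
So C = 282 × e^0.39683 = 282 × 1.48710 = 419.36 ppm.

C ≈ 419 ppm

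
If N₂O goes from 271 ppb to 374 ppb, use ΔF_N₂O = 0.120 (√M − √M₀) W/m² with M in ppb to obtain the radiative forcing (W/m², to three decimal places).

ΔF = 0.345 W/m²

N₂O: 0.120 × (√374 − √271) = 0.120 × (19.3391 − 16.4621) = 0.120 × 2.8770 = 0.3452 W/m².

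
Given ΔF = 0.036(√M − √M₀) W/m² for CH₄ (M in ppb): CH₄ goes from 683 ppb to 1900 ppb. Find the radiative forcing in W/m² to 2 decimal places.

ΔF = 0.63 W/m²

CH₄: 0.036 × (√1900 − √683) = 0.036 × (43.5890 − 26.1343) = 0.036 × 17.4547 = 0.6284 W/m².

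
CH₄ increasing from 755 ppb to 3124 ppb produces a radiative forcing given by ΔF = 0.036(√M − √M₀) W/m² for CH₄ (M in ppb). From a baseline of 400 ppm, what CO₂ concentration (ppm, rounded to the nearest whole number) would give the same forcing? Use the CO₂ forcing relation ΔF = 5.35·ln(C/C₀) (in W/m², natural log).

CH₄ forcing: 0.036 × (√3124 − √755) = 0.036 × (55.8928 − 27.4773) = 0.036 × 28.4155 = 1.02296 W/m².
Set 5.35 ln(C/400) = 1.02296: ln(C/400) = 1.02296/5.35 = 0.19121, so C = 400 × e^0.19121 = 400 × 1.21071 = 484.28 ppm.

C ≈ 484 ppm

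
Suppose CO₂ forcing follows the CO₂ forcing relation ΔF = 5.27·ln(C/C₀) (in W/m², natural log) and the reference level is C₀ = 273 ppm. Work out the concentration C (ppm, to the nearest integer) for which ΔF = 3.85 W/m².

Set 5.27 ln(C/273) = 3.85, so ln(C/273) = 3.85/5.27 = 0.73055.
Then C/273 = e^0.73055 = 2.07622, giving C = 273 × 2.07622 = 566.81 ppm.

C ≈ 567 ppm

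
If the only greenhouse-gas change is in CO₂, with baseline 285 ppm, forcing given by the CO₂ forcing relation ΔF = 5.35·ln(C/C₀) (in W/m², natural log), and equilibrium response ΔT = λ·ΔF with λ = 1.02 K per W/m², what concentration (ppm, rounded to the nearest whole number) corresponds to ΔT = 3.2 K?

C ≈ 512 ppm

Required forcing: ΔF = ΔT/λ = 3.2/1.02 = 3.1373 W/m².
Then ln(C/285) = ΔF/5.35 = 3.1373/5.35 = 0.58641.
So C = 285 × e^0.58641 = 285 × 1.79752 = 512.29 ppm.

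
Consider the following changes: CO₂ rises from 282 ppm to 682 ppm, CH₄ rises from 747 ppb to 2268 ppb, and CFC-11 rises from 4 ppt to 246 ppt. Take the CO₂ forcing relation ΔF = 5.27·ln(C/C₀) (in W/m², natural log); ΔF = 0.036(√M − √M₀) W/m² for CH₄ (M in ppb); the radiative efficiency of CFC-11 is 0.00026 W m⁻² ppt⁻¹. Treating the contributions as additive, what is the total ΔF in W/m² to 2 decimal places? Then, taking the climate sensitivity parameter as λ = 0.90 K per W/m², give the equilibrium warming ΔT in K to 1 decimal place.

CO₂: 5.27 × ln(682/282) = 5.27 × ln(2.41844) = 5.27 × 0.88312 = 4.6540 W/m².
CH₄: 0.036 × (√2268 − √747) = 0.036 × (47.6235 − 27.3313) = 0.036 × 20.2922 = 0.7305 W/m².
CFC-11: ΔF = 0.00026 × (246 − 4) = 0.00026 × 242 = 0.0629 W/m².
Total ΔF = 4.6540 + 0.7305 + 0.0629 = 5.4474 W/m².
ΔT = λ ΔF = 0.90 × 5.45 = 4.9050 K.

ΔF = 5.45 W/m²; ΔT = 4.9 K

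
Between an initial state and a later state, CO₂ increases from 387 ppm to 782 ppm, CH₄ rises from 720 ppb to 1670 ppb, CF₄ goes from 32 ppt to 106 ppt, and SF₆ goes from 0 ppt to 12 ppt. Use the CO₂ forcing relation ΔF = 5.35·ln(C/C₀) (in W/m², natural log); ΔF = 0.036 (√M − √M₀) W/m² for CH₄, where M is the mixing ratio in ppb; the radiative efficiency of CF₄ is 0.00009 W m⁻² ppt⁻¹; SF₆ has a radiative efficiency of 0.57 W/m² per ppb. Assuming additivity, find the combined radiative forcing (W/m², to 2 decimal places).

ΔF = 4.28 W/m²

CO₂: 5.35 × ln(782/387) = 5.35 × ln(2.02067) = 5.35 × 0.70343 = 3.7634 W/m².
CH₄: 0.036 × (√1670 − √720) = 0.036 × (40.8656 − 26.8328) = 0.036 × 14.0328 = 0.5052 W/m².
CF₄: ΔF = 0.00009 × (106 − 32) = 0.00009 × 74 = 0.0067 W/m².
SF₆: Δ = 12 − 0 = 12 ppt = 0.012 ppb; ΔF = 0.57 × 0.012 = 0.0068 W/m².
Total ΔF = 3.7634 + 0.5052 + 0.0067 + 0.0068 = 4.2821 W/m².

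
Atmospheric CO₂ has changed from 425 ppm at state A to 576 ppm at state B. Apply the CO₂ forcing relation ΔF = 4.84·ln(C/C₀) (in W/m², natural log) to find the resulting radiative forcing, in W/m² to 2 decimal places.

CO₂ absorption bands are partially saturated, so forcing scales with the logarithm of the concentration ratio.
CO₂: 4.84 × ln(576/425) = 4.84 × ln(1.35529) = 4.84 × 0.30402 = 1.4715 W/m².

ΔF = 1.47 W/m²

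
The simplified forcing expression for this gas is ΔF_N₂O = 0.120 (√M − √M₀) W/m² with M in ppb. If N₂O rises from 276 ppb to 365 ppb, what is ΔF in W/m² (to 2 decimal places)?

N₂O: 0.120 × (√365 − √276) = 0.120 × (19.1050 − 16.6132) = 0.120 × 2.4918 = 0.2990 W/m².

ΔF = 0.30 W/m²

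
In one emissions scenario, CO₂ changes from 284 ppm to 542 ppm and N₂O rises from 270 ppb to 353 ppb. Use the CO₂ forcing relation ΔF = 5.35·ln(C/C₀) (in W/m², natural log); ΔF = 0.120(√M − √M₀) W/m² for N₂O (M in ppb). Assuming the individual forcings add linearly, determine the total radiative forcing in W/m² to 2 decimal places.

ΔF = 3.74 W/m²

CO₂: 5.35 × ln(542/284) = 5.35 × ln(1.90845) = 5.35 × 0.64629 = 3.4577 W/m².
N₂O: 0.120 × (√353 − √270) = 0.120 × (18.7883 − 16.4317) = 0.120 × 2.3566 = 0.2828 W/m².
Total ΔF = 3.4577 + 0.2828 = 3.7405 W/m².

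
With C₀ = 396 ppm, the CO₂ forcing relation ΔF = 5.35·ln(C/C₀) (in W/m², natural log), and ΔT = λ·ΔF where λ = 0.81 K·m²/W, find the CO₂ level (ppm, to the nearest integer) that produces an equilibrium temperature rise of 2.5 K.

C ≈ 705 ppm

Required forcing: ΔF = ΔT/λ = 2.5/0.81 = 3.0864 W/m².
Then ln(C/396) = ΔF/5.35 = 3.0864/5.35 = 0.57690.
So C = 396 × e^0.57690 = 396 × 1.78051 = 705.08 ppm.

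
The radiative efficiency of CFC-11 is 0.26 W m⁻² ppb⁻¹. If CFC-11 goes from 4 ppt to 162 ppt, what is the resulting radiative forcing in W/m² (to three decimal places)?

CFC-11: Δ = 162 − 4 = 158 ppt = 0.158 ppb; ΔF = 0.26 × 0.158 = 0.0411 W/m².

ΔF = 0.041 W/m²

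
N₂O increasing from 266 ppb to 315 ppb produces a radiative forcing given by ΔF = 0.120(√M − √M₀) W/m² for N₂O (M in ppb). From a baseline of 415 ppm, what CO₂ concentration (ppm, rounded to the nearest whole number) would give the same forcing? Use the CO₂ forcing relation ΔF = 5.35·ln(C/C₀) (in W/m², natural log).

C ≈ 429 ppm

N₂O forcing: 0.120 × (√315 − √266) = 0.120 × (17.7482 − 16.3095) = 0.120 × 1.4387 = 0.17264 W/m².
Set 5.35 ln(C/415) = 0.17264: ln(C/415) = 0.17264/5.35 = 0.03227, so C = 415 × e^0.03227 = 415 × 1.03280 = 428.61 ppm.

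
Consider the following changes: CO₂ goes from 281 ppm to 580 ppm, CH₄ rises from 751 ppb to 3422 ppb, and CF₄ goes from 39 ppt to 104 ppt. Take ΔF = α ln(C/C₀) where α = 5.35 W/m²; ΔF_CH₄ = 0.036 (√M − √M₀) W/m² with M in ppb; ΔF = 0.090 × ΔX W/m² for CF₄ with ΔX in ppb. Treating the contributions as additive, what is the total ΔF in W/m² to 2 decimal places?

CO₂: 5.35 × ln(580/281) = 5.35 × ln(2.06406) = 5.35 × 0.72467 = 3.8770 W/m².
CH₄: 0.036 × (√3422 − √751) = 0.036 × (58.4979 − 27.4044) = 0.036 × 31.0935 = 1.1194 W/m².
CF₄: Δ = 104 − 39 = 65 ppt = 0.065 ppb; ΔF = 0.090 × 0.065 = 0.0059 W/m².
Total ΔF = 3.8770 + 1.1194 + 0.0059 = 5.0023 W/m².

ΔF = 5.00 W/m²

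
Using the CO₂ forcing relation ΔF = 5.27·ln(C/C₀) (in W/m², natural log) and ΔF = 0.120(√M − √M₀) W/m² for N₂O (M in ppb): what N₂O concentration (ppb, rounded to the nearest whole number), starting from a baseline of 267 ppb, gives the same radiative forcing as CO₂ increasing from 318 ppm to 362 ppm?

CO₂ forcing: 5.27 × ln(362/318) = 5.27 × 0.129593 = 0.68296 W/m².
Set 0.120(√M − √267) = 0.68296: √M = 0.68296/0.120 + √267 = 5.6913 + 16.3401 = 22.0314.
M = (22.0314)² = 485.38 ppb.

M ≈ 485 ppb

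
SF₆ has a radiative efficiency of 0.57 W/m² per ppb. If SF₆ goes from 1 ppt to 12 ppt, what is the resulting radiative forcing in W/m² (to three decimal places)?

SF₆: Δ = 12 − 1 = 11 ppt = 0.011 ppb; ΔF = 0.57 × 0.011 = 0.0063 W/m².

ΔF = 0.006 W/m²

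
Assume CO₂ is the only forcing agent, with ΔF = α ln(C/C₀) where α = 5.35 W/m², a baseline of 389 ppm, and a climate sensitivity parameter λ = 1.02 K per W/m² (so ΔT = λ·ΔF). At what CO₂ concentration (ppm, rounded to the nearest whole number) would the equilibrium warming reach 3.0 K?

Required forcing: ΔF = ΔT/λ = 3.0/1.02 = 2.9412 W/m².
Then ln(C/389) = ΔF/5.35 = 2.9412/5.35 = 0.54976.
So C = 389 × e^0.54976 = 389 × 1.73284 = 674.07 ppm.

C ≈ 674 ppm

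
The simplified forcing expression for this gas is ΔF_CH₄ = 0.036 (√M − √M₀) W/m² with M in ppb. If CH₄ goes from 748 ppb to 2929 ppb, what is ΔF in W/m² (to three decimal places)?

CH₄: 0.036 × (√2929 − √748) = 0.036 × (54.1202 − 27.3496) = 0.036 × 26.7706 = 0.9637 W/m².

ΔF = 0.964 W/m²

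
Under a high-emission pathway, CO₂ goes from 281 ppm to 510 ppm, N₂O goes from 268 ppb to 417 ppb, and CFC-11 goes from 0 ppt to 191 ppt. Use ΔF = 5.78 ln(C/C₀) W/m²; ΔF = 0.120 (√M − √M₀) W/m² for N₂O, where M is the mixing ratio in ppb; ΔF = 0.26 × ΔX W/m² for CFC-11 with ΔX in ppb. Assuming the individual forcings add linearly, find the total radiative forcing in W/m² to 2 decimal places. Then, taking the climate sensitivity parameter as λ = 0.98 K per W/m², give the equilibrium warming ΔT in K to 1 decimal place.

ΔF = 3.98 W/m²; ΔT = 3.9 K

CO₂: 5.78 × ln(510/281) = 5.78 × ln(1.81495) = 5.78 × 0.59606 = 3.4452 W/m².
N₂O: 0.120 × (√417 − √268) = 0.120 × (20.4206 − 16.3707) = 0.120 × 4.0499 = 0.4860 W/m².
CFC-11: Δ = 191 − 0 = 191 ppt = 0.191 ppb; ΔF = 0.26 × 0.191 = 0.0497 W/m².
Total ΔF = 3.4452 + 0.4860 + 0.0497 = 3.9809 W/m².
ΔT = λ ΔF = 0.98 × 3.98 = 3.9004 K.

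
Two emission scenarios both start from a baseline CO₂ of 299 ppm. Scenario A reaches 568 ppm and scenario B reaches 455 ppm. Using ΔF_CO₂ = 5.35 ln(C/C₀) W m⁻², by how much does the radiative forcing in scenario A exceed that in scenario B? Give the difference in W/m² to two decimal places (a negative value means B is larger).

ΔF_A − ΔF_B = 1.19 W/m²

ΔF_A = 5.35 ln(568/299) = 5.35 × 0.64168 = 3.4330 W/m².
ΔF_B = 5.35 ln(455/299) = 5.35 × 0.41985 = 2.2462 W/m².
Difference: 3.4330 − 2.2462 = 1.1868 W/m².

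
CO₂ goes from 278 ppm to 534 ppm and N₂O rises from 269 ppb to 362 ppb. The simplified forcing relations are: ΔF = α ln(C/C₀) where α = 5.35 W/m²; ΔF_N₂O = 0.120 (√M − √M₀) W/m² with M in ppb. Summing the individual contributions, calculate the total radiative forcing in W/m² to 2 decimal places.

ΔF = 3.81 W/m²

CO₂: 5.35 × ln(534/278) = 5.35 × ln(1.92086) = 5.35 × 0.65277 = 3.4923 W/m².
N₂O: 0.120 × (√362 − √269) = 0.120 × (19.0263 − 16.4012) = 0.120 × 2.6251 = 0.3150 W/m².
Total ΔF = 3.4923 + 0.3150 = 3.8073 W/m².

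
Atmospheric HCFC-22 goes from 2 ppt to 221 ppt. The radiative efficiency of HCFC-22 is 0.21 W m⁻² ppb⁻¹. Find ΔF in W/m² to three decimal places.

HCFC-22: Δ = 221 − 2 = 219 ppt = 0.219 ppb; ΔF = 0.21 × 0.219 = 0.0460 W/m².

ΔF = 0.046 W/m²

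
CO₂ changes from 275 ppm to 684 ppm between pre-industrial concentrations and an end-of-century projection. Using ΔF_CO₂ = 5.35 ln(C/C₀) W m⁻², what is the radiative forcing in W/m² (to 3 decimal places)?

CO₂ absorption bands are partially saturated, so forcing scales with the logarithm of the concentration ratio.
CO₂: 5.35 × ln(684/275) = 5.35 × ln(2.48727) = 5.35 × 0.91119 = 4.8749 W/m².

ΔF = 4.875 W/m²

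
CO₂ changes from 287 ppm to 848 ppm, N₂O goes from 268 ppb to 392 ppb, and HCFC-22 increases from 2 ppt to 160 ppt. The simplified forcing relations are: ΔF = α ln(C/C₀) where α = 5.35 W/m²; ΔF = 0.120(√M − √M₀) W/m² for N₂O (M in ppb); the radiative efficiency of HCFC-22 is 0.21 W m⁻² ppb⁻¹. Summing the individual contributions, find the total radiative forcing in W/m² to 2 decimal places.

ΔF = 6.24 W/m²

CO₂: 5.35 × ln(848/287) = 5.35 × ln(2.95470) = 5.35 × 1.08340 = 5.7962 W/m².
N₂O: 0.120 × (√392 − √268) = 0.120 × (19.7990 − 16.3707) = 0.120 × 3.4283 = 0.4114 W/m².
HCFC-22: Δ = 160 − 2 = 158 ppt = 0.158 ppb; ΔF = 0.21 × 0.158 = 0.0332 W/m².
Total ΔF = 5.7962 + 0.4114 + 0.0332 = 6.2408 W/m².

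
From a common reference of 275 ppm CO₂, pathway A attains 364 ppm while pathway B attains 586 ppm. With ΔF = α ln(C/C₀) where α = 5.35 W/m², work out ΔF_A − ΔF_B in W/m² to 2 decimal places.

ΔF_A − ΔF_B = -2.55 W/m²

ΔF_A = 5.35 ln(364/275) = 5.35 × 0.28038 = 1.5000 W/m².
ΔF_B = 5.35 ln(586/275) = 5.35 × 0.75655 = 4.0475 W/m².
Difference: 1.5000 − 4.0475 = -2.5475 W/m².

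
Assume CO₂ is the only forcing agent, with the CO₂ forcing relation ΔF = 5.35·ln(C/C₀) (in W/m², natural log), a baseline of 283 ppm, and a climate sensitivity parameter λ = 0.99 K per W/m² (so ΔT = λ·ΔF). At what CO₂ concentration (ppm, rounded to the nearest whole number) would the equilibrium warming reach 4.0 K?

Required forcing: ΔF = ΔT/λ = 4.0/0.99 = 4.0404 W/m².
Then ln(C/283) = ΔF/5.35 = 4.0404/5.35 = 0.75521.
So C = 283 × e^0.75521 = 283 × 2.12806 = 602.24 ppm.

C ≈ 602 ppm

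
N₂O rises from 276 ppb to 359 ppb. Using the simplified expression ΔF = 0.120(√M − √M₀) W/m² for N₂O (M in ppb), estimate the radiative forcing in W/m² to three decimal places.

N₂O: 0.120 × (√359 − √276) = 0.120 × (18.9473 − 16.6132) = 0.120 × 2.3341 = 0.2801 W/m².

ΔF = 0.280 W/m²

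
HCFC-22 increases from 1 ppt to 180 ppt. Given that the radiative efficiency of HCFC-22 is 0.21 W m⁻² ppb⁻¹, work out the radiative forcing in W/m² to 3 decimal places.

HCFC-22: Δ = 180 − 1 = 179 ppt = 0.179 ppb; ΔF = 0.21 × 0.179 = 0.0376 W/m².

ΔF = 0.038 W/m²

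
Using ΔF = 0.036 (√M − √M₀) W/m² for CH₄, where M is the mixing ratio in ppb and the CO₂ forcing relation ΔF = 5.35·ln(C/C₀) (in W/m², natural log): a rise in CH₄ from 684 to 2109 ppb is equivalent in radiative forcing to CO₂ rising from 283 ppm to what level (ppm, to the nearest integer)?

C ≈ 323 ppm

CH₄ forcing: 0.036 × (√2109 − √684) = 0.036 × (45.9239 − 26.1534) = 0.036 × 19.7705 = 0.71174 W/m².
Set 5.35 ln(C/283) = 0.71174: ln(C/283) = 0.71174/5.35 = 0.13304, so C = 283 × e^0.13304 = 283 × 1.14230 = 323.27 ppm.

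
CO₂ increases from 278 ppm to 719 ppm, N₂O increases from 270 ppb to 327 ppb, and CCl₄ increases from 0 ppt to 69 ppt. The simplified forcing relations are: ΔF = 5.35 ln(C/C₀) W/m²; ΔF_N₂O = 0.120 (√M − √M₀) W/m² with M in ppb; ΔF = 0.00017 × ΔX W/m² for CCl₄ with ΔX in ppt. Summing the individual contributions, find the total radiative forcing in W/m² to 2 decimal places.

ΔF = 5.29 W/m²

CO₂: 5.35 × ln(719/278) = 5.35 × ln(2.58633) = 5.35 × 0.95024 = 5.0838 W/m².
N₂O: 0.120 × (√327 − √270) = 0.120 × (18.0831 − 16.4317) = 0.120 × 1.6514 = 0.1982 W/m².
CCl₄: ΔF = 0.00017 × (69 − 0) = 0.00017 × 69 = 0.0117 W/m².
Total ΔF = 5.0838 + 0.1982 + 0.0117 = 5.2937 W/m².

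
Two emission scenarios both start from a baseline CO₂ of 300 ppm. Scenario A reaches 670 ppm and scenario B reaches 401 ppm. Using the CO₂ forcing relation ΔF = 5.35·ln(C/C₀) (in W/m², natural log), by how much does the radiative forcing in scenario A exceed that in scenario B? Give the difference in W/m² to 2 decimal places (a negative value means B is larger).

ΔF_A = 5.35 ln(670/300) = 5.35 × 0.80350 = 4.2987 W/m².
ΔF_B = 5.35 ln(401/300) = 5.35 × 0.29018 = 1.5525 W/m².
Difference: 4.2987 − 1.5525 = 2.7462 W/m².

ΔF_A − ΔF_B = 2.75 W/m²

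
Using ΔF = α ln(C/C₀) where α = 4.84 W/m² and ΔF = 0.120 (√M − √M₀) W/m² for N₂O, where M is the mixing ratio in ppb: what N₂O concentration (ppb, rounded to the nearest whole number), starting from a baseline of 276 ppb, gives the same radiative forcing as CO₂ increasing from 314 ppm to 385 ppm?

M ≈ 617 ppb

CO₂ forcing: 4.84 × ln(385/314) = 4.84 × 0.203850 = 0.98663 W/m².
Set 0.120(√M − √276) = 0.98663: √M = 0.98663/0.120 + √276 = 8.2219 + 16.6132 = 24.8351.
M = (24.8351)² = 616.78 ppb.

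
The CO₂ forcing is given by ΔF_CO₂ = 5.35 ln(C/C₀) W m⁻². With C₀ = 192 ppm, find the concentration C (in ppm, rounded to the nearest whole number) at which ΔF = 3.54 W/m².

C ≈ 372 ppm

Set 5.35 ln(C/192) = 3.54, so ln(C/192) = 3.54/5.35 = 0.66168.
Then C/192 = e^0.66168 = 1.93805, giving C = 192 × 1.93805 = 372.11 ppm.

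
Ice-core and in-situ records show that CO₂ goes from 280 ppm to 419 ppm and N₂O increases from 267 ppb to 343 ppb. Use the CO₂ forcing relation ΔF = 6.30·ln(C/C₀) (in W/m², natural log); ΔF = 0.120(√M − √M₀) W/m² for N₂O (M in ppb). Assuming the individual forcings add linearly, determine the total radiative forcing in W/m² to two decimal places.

ΔF = 2.80 W/m²

CO₂: 6.30 × ln(419/280) = 6.30 × ln(1.49643) = 6.30 × 0.40308 = 2.5394 W/m².
N₂O: 0.120 × (√343 − √267) = 0.120 × (18.5203 − 16.3401) = 0.120 × 2.1802 = 0.2616 W/m².
Total ΔF = 2.5394 + 0.2616 = 2.8010 W/m².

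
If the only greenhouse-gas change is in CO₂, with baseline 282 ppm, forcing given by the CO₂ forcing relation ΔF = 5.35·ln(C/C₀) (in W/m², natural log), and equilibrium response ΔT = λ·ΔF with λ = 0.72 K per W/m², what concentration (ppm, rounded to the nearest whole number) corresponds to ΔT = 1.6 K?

C ≈ 427 ppm

Required forcing: ΔF = ΔT/λ = 1.6/0.72 = 2.2222 W/m².
Then ln(C/282) = ΔF/5.35 = 2.2222/5.35 = 0.41536.
So C = 282 × e^0.41536 = 282 × 1.51492 = 427.21 ppm.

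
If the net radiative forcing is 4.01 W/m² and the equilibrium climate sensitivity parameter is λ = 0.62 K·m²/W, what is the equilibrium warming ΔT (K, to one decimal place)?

ΔT = 2.5 K

ΔT = λ ΔF = 0.62 × 4.01 = 2.4862 K.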